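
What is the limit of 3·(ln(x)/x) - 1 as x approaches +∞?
Evaluate the dominant behaviour as x → +∞; each term tends to a finite value or vanishes.
Limit = -1.

Final answer: -1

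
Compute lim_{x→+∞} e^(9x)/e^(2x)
This is an ∞/∞ indeterminate form as x → +∞.
Rewrite e^(9x)/e^(2x) = e^((9−2)x) = e^(7x); the exponent coefficient is 7 > 0 so e^(7x) → ∞.
Limit = ∞.

Final answer: ∞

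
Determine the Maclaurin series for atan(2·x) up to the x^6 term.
32·x^5/5 - 8·x^3/3 + 2·x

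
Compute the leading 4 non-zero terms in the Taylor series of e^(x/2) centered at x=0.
x^3/48 + x^2/8 + x/2 + 1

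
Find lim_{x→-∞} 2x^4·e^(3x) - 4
The product is a 0·∞ indeterminate form at x → -∞.
Rewrite the product as 2x^4 / e^(-3x) (an ∞/∞ form) and apply L'Hôpital, or use the standard hierarchy e^(3|x|) ≫ |x^4| as x → -∞.
The indeterminate product → 0, so the limit = -4.

Final answer: -4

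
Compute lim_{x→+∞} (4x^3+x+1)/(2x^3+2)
This is an ∞/∞ indeterminate form as x → +∞.
Divide numerator and denominator by x^3 and let the lower-order terms vanish; the leading terms give 4/2 = 2.
Limit = 2.

Final answer: 2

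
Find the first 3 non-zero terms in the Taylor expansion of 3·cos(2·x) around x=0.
2·x^4 - 6·x^2 + 3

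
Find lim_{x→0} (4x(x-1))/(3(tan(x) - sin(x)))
Both numerator and denominator → 0 as x → 0; this is a 0/0 indeterminate form.
Expand each to leading order near x = 0: numerator ~ -4·x, denominator ~ 3·x^3/2.
The limit of the ratio is -∞.

Final answer: -∞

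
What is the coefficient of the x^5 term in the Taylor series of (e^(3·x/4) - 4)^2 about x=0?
Expand to order 5: (e^(3·x/4) - 4)^2 = 243·x^5/5120 + 27·x^4/256 - 9·x^2/8 - 9·x/2 + 9 + O(x^6).
The coefficient of x^5 is 243/5120.

Final answer: 243/5120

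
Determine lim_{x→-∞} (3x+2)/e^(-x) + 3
The quotient is an ∞/∞ indeterminate form as x → -∞.
Compare growth rates of the dominant terms (exponentials ≫ polynomials ≫ logarithms), or apply L'Hôpital's rule; the quotient → 0.
Adding the constant: 0 + 3 = 3. Limit = 3.

Final answer: 3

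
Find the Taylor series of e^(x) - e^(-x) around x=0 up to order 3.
x^3/3 + 2·x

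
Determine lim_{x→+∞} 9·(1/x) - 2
Evaluate the dominant behaviour as x → +∞; each term tends to a finite value or vanishes.
Limit = -2.

Final answer: -2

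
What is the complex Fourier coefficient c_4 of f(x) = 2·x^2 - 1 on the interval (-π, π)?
Compute the real Fourier coefficients first: a_4 = 1/2, b_4 = 0.
Then c_4 = (a_4 − i·b_4)/2 = 1/4.

Final answer: 1/4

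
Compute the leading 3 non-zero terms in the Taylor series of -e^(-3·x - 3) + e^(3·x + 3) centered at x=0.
x^2·(-9·e^(-3)/2 + 9·e^(3)/2) + x·(3·e^(-3) + 3·e^(3)) - e^(-3) + e^(3)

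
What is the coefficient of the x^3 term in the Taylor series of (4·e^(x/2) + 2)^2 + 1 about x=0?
Expand to order 3: (4·e^(x/2) + 2)^2 + 1 = 3·x^3 + 10·x^2 + 24·x + 37 + O(x^4).
The coefficient of x^3 is 3.

Final answer: 3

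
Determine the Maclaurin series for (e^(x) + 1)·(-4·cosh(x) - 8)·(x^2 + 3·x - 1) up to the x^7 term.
-95·x^7/84 - 619·x^6/180 - 89·x^5/10 - 121·x^4/6 - 38·x^3 - 50·x^2 - 60·x + 24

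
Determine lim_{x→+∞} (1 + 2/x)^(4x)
As x → +∞: write (1 + 2/x)^(4x) = ((1 + 2/x)^x)^4 → (e^2)^4 = e^8.
Limit = e^(8).

Final answer: e^(8)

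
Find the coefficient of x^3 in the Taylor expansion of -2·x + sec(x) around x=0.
Expand to order 3: -2·x + sec(x) = x^2/2 - 2·x + 1 + O(x^4).
The coefficient of x^3 is 0.

Final answer: 0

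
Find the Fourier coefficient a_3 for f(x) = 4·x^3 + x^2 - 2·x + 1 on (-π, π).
a_3 = (1/π) ∫_{-π}^{π} f(x)·cos(3x) dx.
Evaluate the integral (use parity and integration by parts as needed): a_3 = -4/9.

Final answer: -4/9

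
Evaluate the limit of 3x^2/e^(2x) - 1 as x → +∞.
The quotient is an ∞/∞ indeterminate form as x → +∞.
The exponential denominator e^(2x) dominates the polynomial numerator (e^x ≫ x^2 as x → ∞), so the quotient → 0.
Adding the constant: 0 - 1 = -1. Limit = -1.

Final answer: -1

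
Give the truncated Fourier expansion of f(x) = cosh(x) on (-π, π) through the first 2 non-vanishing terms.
-cos(x)·sinh(π)/π + sinh(π)/π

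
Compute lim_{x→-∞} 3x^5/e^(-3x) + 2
The quotient is an ∞/∞ indeterminate form as x → -∞.
Compare growth rates of the dominant terms (exponentials ≫ polynomials ≫ logarithms), or apply L'Hôpital's rule; the quotient → 0.
Adding the constant: 0 + 2 = 2. Limit = 2.

Final answer: 2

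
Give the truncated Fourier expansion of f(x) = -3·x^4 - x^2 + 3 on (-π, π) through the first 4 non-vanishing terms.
(-140 + 24·π^2)·cos(x) + (8 - 6·π^2)·cos(2·x) + (-4/3 + 8·π^2/3)·cos(3·x) - 3·π^4/5 - π^2/3 + 3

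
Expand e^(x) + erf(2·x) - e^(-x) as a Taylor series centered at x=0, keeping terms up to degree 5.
x^5·(1/60 + 32/(5·√(π))) + x^3·(1/3 - 16/(3·√(π))) + x·(2 + 4/√(π))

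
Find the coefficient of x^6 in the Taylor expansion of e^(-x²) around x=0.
Expand to order 6: e^(-x²) = -x^6/6 + x^4/2 - x^2 + 1 + O(x^7).
The coefficient of x^6 is -1/6.

Final answer: -1/6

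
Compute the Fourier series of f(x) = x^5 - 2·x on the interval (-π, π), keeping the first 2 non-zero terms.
(-40·π^2 + 2·π^4 + 236)·sin(x) + (-π^4 - 11/2 + 5·π^2)·sin(2·x)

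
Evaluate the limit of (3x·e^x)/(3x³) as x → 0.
Both numerator and denominator → 0 as x → 0; this is a 0/0 indeterminate form.
Expand each to leading order near x = 0: numerator ~ 3·x, denominator ~ 3·x^3.
The limit of the ratio is ∞.

Final answer: ∞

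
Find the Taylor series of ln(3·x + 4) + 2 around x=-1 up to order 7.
2 + 3·(x + 1) - 9·(x + 1)^2/2 + 9·(x + 1)^3 - 81·(x + 1)^4/4 + 243·(x + 1)^5/5 - 243·(x + 1)^6/2 + 2187·(x + 1)^7/7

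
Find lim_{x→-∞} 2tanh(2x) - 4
Evaluate the dominant behaviour as x → -∞; each term tends to a finite value or vanishes.
Limit = -6.

Final answer: -6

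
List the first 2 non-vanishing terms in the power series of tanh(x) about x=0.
-x^3/3 + x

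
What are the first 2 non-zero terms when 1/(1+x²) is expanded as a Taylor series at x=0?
1 - x^2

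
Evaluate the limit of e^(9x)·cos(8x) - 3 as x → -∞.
Evaluate the dominant behaviour as x → -∞; each term tends to a finite value or vanishes.
Limit = -3.

Final answer: -3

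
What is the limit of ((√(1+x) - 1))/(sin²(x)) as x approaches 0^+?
Both numerator and denominator → 0 as x → 0^+; this is a 0/0 indeterminate form.
Expand each to leading order near x = 0: numerator ~ x/2, denominator ~ x^2.
The limit of the ratio is ∞.

Final answer: ∞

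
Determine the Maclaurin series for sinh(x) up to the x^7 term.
x^7/5040 + x^5/120 + x^3/6 + x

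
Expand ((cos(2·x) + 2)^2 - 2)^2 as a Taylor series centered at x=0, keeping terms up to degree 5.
256·x^4 - 168·x^2 + 49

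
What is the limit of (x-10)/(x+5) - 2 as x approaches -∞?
Evaluate the dominant behaviour as x → -∞; each term tends to a finite value or vanishes.
Limit = -1.

Final answer: -1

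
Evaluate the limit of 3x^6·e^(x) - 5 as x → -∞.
The product is a 0·∞ indeterminate form at x → -∞.
Rewrite the product as 3x^6 / e^(-x) (an ∞/∞ form) and apply L'Hôpital, or use the standard hierarchy e^(|x|) ≫ |x^6| as x → -∞.
The indeterminate product → 0, so the limit = -5.

Final answer: -5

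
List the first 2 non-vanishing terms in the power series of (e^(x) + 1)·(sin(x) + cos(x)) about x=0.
3·x + 2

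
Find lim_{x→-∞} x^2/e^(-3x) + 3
The quotient is an ∞/∞ indeterminate form as x → -∞.
Compare growth rates of the dominant terms (exponentials ≫ polynomials ≫ logarithms), or apply L'Hôpital's rule; the quotient → 0.
Adding the constant: 0 + 3 = 3. Limit = 3.

Final answer: 3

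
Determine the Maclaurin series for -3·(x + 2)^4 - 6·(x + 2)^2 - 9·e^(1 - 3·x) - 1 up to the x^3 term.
x^3·(-24 + 81·e/2) + x^2·(-81·e/2 - 78) + x·(-120 + 27·e) - 73 - 9·e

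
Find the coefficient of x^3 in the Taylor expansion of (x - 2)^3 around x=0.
Expand to order 3: (x - 2)^3 = x^3 - 6·x^2 + 12·x - 8 + O(x^4).
The coefficient of x^3 is 1.

Final answer: 1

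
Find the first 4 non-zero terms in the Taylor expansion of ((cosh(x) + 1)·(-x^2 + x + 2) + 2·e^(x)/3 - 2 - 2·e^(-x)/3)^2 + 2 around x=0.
-34·x^3/9 + 64·x^2/9 + 40·x/3 + 6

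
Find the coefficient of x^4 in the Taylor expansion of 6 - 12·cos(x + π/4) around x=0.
Expand to order 4: 6 - 12·cos(x + π/4) = -√(2)·x^4/4 - √(2)·x^3 + 3·√(2)·x^2 + 6·√(2)·x - 6·√(2) + 6 + O(x^5).
The coefficient of x^4 is -√(2)/4.

Final answer: -√(2)/4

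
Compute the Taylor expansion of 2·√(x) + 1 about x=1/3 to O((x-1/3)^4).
1 + 2·√(3)/3 + √(3)·(x - 1/3) - 3·√(3)·(x - 1/3)^2/4 + 9·√(3)·(x - 1/3)^3/8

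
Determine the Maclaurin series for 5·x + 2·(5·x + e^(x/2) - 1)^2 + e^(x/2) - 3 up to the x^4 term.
63·x^4/128 + 133·x^3/48 + 485·x^2/8 + 11·x/2 - 2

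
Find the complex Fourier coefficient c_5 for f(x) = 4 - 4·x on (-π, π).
Compute the real Fourier coefficients first: a_5 = 0, b_5 = -8/5.
Then c_5 = (a_5 − i·b_5)/2 = 4·i/5.

Final answer: 4·i/5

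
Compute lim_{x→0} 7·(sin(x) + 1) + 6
Direct substitution at x = 0 gives 13.

Final answer: 13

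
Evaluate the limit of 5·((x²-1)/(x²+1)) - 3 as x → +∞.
Evaluate the dominant behaviour as x → +∞; each term tends to a finite value or vanishes.
Limit = 2.

Final answer: 2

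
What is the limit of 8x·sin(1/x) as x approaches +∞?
As x → +∞: let u = 1/x → 0⁺; then 8·x·sin(1/x) = 8·1·sin(u)/u → 8·1·1 = 8.
Limit = 8.

Final answer: 8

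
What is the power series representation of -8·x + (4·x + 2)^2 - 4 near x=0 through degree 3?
16·x^2 + 8·x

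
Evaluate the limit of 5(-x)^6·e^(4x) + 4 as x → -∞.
The product is a 0·∞ indeterminate form at x → -∞.
Rewrite the product as 5(-x)^6 / e^(-4x) (an ∞/∞ form) and apply L'Hôpital, or use the standard hierarchy e^(4|x|) ≫ |(-x)^6| as x → -∞.
The indeterminate product → 0, so the limit = 4.

Final answer: 4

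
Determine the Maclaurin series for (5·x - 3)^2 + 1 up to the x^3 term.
25·x^2 - 30·x + 10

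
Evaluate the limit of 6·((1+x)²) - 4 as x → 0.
Direct substitution at x = 0 gives 2.

Final answer: 2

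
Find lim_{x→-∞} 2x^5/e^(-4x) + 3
The quotient is an ∞/∞ indeterminate form as x → -∞.
Compare growth rates of the dominant terms (exponentials ≫ polynomials ≫ logarithms), or apply L'Hôpital's rule; the quotient → 0.
Adding the constant: 0 + 3 = 3. Limit = 3.

Final answer: 3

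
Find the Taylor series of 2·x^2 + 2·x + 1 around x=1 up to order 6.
5 + 6·(x - 1) + 2·(x - 1)^2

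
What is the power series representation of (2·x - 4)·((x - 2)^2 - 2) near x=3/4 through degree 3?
35/32 + 43·(x - 3/4)/8 - 15·(x - 3/4)^2/2 + 2·(x - 3/4)^3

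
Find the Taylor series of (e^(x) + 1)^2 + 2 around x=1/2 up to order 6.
e + 3 + 2·e^(1/2) + (2·e^(1/2) + 2·e)·(x - 1/2) + (e^(1/2) + 5·e + 2·e^(5/2) + 9·e^(3/2) + 7·e^(2))·(x - 1/2)^2/(1 + e^(3/2) + 3·e^(1/2) + 3·e) + (e^(1/2) + 7·e + 4·e^(5/2) + 15·e^(3/2) + 13·e^(2))·(x - 1/2)^3/(3 + 3·e^(3/2) + 9·e^(1/2) + 9·e) + (e^(1/2) + 11·e + 8·e^(5/2) + 27·e^(3/2) + 25·e^(2))·(x - 1/2)^4/(12 + 12·e^(3/2) + 36·e^(1/2) + 36·e) + (e^(1/2) + 19·e + 16·e^(5/2) + 51·e^(3/2) + 49·e^(2))·(x - 1/2)^5/(60 + 60·e^(3/2) + 180·e^(1/2) + 180·e) + (e^(1/2) + 35·e + 32·e^(5/2) + 99·e^(3/2) + 97·e^(2))·(x - 1/2)^6/(360 + 360·e^(3/2) + 1080·e^(1/2) + 1080·e)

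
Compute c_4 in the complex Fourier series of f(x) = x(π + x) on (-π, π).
Compute the real Fourier coefficients first: a_4 = 1/4, b_4 = -π/2.
Then c_4 = (a_4 − i·b_4)/2 = 1/8 + i·π/4.

Final answer: 1/8 + i·π/4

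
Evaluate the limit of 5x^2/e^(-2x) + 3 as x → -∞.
The quotient is an ∞/∞ indeterminate form as x → -∞.
Compare growth rates of the dominant terms (exponentials ≫ polynomials ≫ logarithms), or apply L'Hôpital's rule; the quotient → 0.
Adding the constant: 0 + 3 = 3. Limit = 3.

Final answer: 3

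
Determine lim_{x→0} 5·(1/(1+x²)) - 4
Direct substitution at x = 0 gives 1.

Final answer: 1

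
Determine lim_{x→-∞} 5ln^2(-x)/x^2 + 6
The quotient is an ∞/∞ indeterminate form as x → -∞.
Compare growth rates of the dominant terms (exponentials ≫ polynomials ≫ logarithms), or apply L'Hôpital's rule; the quotient → 0.
Adding the constant: 0 + 6 = 6. Limit = 6.

Final answer: 6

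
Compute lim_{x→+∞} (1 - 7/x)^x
As x → +∞: this is the defining limit (1 - 7/x)^x → e^(-7).
Limit = e^(-7).

Final answer: e^(-7)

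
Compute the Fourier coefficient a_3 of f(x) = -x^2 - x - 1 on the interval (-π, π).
a_3 = (1/π) ∫_{-π}^{π} f(x)·cos(3x) dx.
Evaluate the integral (use parity and integration by parts as needed): a_3 = 4/9.

Final answer: 4/9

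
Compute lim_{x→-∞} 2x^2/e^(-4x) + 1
The quotient is an ∞/∞ indeterminate form as x → -∞.
Compare growth rates of the dominant terms (exponentials ≫ polynomials ≫ logarithms), or apply L'Hôpital's rule; the quotient → 0.
Adding the constant: 0 + 1 = 1. Limit = 1.

Final answer: 1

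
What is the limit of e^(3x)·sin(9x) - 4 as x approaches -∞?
Evaluate the dominant behaviour as x → -∞; each term tends to a finite value or vanishes.
Limit = -4.

Final answer: -4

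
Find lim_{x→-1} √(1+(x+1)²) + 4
Direct substitution at x = -1 gives 5.

Final answer: 5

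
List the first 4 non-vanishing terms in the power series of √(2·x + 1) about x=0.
x^3/2 - x^2/2 + x + 1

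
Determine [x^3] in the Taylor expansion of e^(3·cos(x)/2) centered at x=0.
Expand to order 3: e^(3·cos(x)/2) = -3·x^2·e^(3/2)/4 + e^(3/2) + O(x^4).
The coefficient of x^3 is 0.

Final answer: 0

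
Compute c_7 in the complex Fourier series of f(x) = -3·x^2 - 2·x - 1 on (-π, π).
Compute the real Fourier coefficients first: a_7 = 12/49, b_7 = -4/7.
Then c_7 = (a_7 − i·b_7)/2 = 6/49 + 2·i/7.

Final answer: 6/49 + 2·i/7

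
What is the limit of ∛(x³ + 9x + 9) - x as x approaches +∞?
This is an ∞ − ∞ indeterminate form.
Multiply by (A² + AB + B²)/(A² + AB + B²) where A = ∛(x³+9x + 9), B = x to use A³ − B³ = (A−B)(A²+AB+B²); the x³ terms cancel, leaving (9x + 9)/(A²+AB+B²) with denominator ~ 3x², so the limit is 0.
Limit = 0.

Final answer: 0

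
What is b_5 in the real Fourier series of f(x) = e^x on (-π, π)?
b_5 = (1/π) ∫_{-π}^{π} f(x)·sin(5x) dx.
Evaluate the integral (use parity and integration by parts as needed): b_5 = (-5 + 5·e^(2·π))·e^(-π)/(26·π).

Final answer: (-5 + 5·e^(2·π))·e^(-π)/(26·π)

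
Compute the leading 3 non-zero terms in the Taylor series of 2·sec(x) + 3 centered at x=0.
5·x^4/12 + x^2 + 5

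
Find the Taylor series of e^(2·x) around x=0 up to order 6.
4·x^6/45 + 4·x^5/15 + 2·x^4/3 + 4·x^3/3 + 2·x^2 + 2·x + 1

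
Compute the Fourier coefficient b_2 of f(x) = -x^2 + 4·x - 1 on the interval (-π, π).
b_2 = (1/π) ∫_{-π}^{π} f(x)·sin(2x) dx.
Evaluate the integral (use parity and integration by parts as needed): b_2 = -4.

Final answer: -4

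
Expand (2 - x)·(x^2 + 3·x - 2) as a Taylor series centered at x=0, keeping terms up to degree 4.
-x^3 - x^2 + 8·x - 4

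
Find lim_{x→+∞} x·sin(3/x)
As x → +∞: let u = 3/x → 0⁺; then x·sin(3/x) = 3·sin(u)/u → 3·1 = 3.
Limit = 3.

Final answer: 3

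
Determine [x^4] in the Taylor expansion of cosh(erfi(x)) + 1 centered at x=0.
Expand to order 4: cosh(erfi(x)) + 1 = x^4·(2/(3·π^2) + 4/(3·π)) + 2·x^2/π + 2 + O(x^5).
The coefficient of x^4 is 2/(3·π^2) + 4/(3·π).

Final answer: 2/(3·π^2) + 4/(3·π)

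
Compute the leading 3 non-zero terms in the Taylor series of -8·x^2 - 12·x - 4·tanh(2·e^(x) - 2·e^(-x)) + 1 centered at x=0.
-8·x^2 - 28·x + 1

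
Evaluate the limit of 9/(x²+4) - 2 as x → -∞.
Evaluate the dominant behaviour as x → -∞; each term tends to a finite value or vanishes.
Limit = -2.

Final answer: -2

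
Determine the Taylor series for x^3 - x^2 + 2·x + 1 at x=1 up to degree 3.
3 + 3·(x - 1) + 2·(x - 1)^2 + (x - 1)^3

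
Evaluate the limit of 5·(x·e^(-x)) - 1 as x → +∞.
Evaluate the dominant behaviour as x → +∞; each term tends to a finite value or vanishes.
Limit = -1.

Final answer: -1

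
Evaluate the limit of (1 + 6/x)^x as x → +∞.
As x → +∞: this is the defining limit (1 + 6/x)^x → e^6.
Limit = e^(6).

Final answer: e^(6)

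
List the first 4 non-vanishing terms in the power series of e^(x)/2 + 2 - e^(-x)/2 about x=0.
x^5/120 + x^3/6 + x + 2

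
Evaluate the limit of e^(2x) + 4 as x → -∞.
Evaluate the dominant behaviour as x → -∞; each term tends to a finite value or vanishes.
Limit = 4.

Final answer: 4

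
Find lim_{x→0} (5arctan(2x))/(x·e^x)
Both numerator and denominator → 0 as x → 0; this is a 0/0 indeterminate form.
Expand each to leading order near x = 0: numerator ~ 10·x, denominator ~ x.
The limit of the ratio is 10.

Final answer: 10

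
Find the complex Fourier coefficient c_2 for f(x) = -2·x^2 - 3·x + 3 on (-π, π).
Compute the real Fourier coefficients first: a_2 = -2, b_2 = 3.
Then c_2 = (a_2 − i·b_2)/2 = -1 - 3·i/2.

Final answer: -1 - 3·i/2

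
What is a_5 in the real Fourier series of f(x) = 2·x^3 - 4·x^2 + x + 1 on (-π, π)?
a_5 = (1/π) ∫_{-π}^{π} f(x)·cos(5x) dx.
Evaluate the integral (use parity and integration by parts as needed): a_5 = 16/25.

Final answer: 16/25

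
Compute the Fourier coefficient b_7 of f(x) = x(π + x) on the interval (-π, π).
b_7 = (1/π) ∫_{-π}^{π} f(x)·sin(7x) dx.
Evaluate the integral (use parity and integration by parts as needed): b_7 = 2·π/7.

Final answer: 2·π/7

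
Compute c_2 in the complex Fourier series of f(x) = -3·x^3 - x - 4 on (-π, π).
Compute the real Fourier coefficients first: a_2 = 0, b_2 = -7/2 + 3·π^2.
Then c_2 = (a_2 − i·b_2)/2 = -3·i·π^2/2 + 7·i/4.

Final answer: -3·i·π^2/2 + 7·i/4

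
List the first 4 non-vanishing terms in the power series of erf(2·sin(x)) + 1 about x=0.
91·x^5/(10·√(π)) - 6·x^3/√(π) + 4·x/√(π) + 1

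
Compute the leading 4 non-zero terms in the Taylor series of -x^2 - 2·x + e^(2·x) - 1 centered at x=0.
4·x^5/15 + 2·x^4/3 + 4·x^3/3 + x^2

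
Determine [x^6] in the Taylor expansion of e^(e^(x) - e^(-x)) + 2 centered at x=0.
Expand to order 6: e^(e^(x) - e^(-x)) + 2 = 28·x^6/45 + 19·x^5/20 + 4·x^4/3 + 5·x^3/3 + 2·x^2 + 2·x + 3 + O(x^7).
The coefficient of x^6 is 28/45.

Final answer: 28/45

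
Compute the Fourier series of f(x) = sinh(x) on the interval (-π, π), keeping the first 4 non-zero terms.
sin(x)·sinh(π)/π - 4·sin(2·x)·sinh(π)/(5·π) + 3·sin(3·x)·sinh(π)/(5·π) - 8·sin(4·x)·sinh(π)/(17·π)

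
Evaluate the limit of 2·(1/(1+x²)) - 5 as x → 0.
Direct substitution at x = 0 gives -3.

Final answer: -3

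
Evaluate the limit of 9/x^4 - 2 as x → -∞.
Evaluate the dominant behaviour as x → -∞; each term tends to a finite value or vanishes.
Limit = -2.

Final answer: -2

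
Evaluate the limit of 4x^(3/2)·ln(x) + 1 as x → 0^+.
The product is a 0·∞ indeterminate form at x → 0⁺.
Rewrite the product as 4·ln(x) / x^(-3/2) and apply L'Hôpital, or use the standard hierarchy x^(-3/2) ≫ |ln x| as x → 0⁺.
The indeterminate product → 0, so the limit = 1.

Final answer: 1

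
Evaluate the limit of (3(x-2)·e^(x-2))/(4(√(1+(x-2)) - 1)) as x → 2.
Both numerator and denominator → 0 as x → 2; this is a 0/0 indeterminate form.
Expand each to leading order near x = 2: numerator ~ 3·(x - 2), denominator ~ 2·(x - 2).
The limit of the ratio is 3/2.

Final answer: 3/2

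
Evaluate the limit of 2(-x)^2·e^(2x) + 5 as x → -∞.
The product is a 0·∞ indeterminate form at x → -∞.
Rewrite the product as 2(-x)^2 / e^(-2x) (an ∞/∞ form) and apply L'Hôpital, or use the standard hierarchy e^(2|x|) ≫ |(-x)^2| as x → -∞.
The indeterminate product → 0, so the limit = 5.

Final answer: 5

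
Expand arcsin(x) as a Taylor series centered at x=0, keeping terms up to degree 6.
3·x^5/40 + x^3/6 + x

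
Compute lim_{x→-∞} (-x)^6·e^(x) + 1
The product is a 0·∞ indeterminate form at x → -∞.
Rewrite the product as (-x)^6 / e^(-x) (an ∞/∞ form) and apply L'Hôpital, or use the standard hierarchy e^(|x|) ≫ |(-x)^6| as x → -∞.
The indeterminate product → 0, so the limit = 1.

Final answer: 1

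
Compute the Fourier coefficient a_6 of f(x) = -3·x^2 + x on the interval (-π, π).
a_6 = (1/π) ∫_{-π}^{π} f(x)·cos(6x) dx.
Evaluate the integral (use parity and integration by parts as needed): a_6 = -1/3.

Final answer: -1/3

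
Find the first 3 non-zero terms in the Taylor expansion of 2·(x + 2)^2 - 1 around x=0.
2·x^2 + 8·x + 7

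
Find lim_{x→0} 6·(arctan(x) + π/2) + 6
Direct substitution at x = 0 gives 6 + 3·π.

Final answer: 6 + 3·π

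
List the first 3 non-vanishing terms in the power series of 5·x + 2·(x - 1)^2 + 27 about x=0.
2·x^2 + x + 29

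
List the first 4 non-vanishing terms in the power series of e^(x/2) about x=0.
x^3/48 + x^2/8 + x/2 + 1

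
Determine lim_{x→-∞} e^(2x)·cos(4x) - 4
Evaluate the dominant behaviour as x → -∞; each term tends to a finite value or vanishes.
Limit = -4.

Final answer: -4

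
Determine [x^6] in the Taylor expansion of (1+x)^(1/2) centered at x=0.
Expand to order 6: (1+x)^(1/2) = -21·x^6/1024 + 7·x^5/256 - 5·x^4/128 + x^3/16 - x^2/8 + x/2 + 1 + O(x^7).
The coefficient of x^6 is -21/1024.

Final answer: -21/1024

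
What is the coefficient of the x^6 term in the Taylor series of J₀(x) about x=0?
Expand to order 6: J₀(x) = -x^6/2304 + x^4/64 - x^2/4 + 1 + O(x^7).
The coefficient of x^6 is -1/2304.

Final answer: -1/2304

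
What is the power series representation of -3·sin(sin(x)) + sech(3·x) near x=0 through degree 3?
x^3 - 9·x^2/2 - 3·x + 1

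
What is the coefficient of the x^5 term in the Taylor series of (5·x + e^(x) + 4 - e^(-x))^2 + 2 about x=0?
Expand to order 5: (5·x + e^(x) + 4 - e^(-x))^2 + 2 = 2·x^5/15 + 14·x^4/3 + 8·x^3/3 + 49·x^2 + 56·x + 18 + O(x^6).
The coefficient of x^5 is 2/15.

Final answer: 2/15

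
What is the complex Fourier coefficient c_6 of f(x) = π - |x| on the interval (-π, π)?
Compute the real Fourier coefficients first: a_6 = 0, b_6 = 0.
Then c_6 = (a_6 − i·b_6)/2 = 0.

Final answer: 0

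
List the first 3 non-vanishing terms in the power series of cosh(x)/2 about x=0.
x^4/48 + x^2/4 + 1/2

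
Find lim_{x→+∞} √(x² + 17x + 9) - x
This is an ∞ − ∞ indeterminate form.
Multiply and divide by the conjugate √(x²+17x + 9) + x; the x² terms cancel, leaving (17x + 9)/(√(x²+17x + 9)+x) → 17/2.
Limit = 17/2.

Final answer: 17/2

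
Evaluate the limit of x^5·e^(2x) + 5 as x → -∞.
The product is a 0·∞ indeterminate form at x → -∞.
Rewrite the product as x^5 / e^(-2x) (an ∞/∞ form) and apply L'Hôpital, or use the standard hierarchy e^(2|x|) ≫ |x^5| as x → -∞.
The indeterminate product → 0, so the limit = 5.

Final answer: 5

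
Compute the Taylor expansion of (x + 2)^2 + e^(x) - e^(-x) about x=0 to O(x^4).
x^3/3 + x^2 + 6·x + 4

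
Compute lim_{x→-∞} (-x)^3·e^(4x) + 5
The product is a 0·∞ indeterminate form at x → -∞.
Rewrite the product as (-x)^3 / e^(-4x) (an ∞/∞ form) and apply L'Hôpital, or use the standard hierarchy e^(4|x|) ≫ |(-x)^3| as x → -∞.
The indeterminate product → 0, so the limit = 5.

Final answer: 5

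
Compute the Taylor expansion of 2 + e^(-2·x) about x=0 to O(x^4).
-4·x^3/3 + 2·x^2 - 2·x + 3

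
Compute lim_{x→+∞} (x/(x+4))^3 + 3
As x → +∞: x/(x+4) = 1/(1 + 4/x) → 1, and the 3rd power of a limit-1 base also → 1; with the additive constant, 1 + 3 = 4.
Limit = 4.

Final answer: 4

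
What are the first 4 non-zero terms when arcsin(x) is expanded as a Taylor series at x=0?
5·x^7/112 + 3·x^5/40 + x^3/6 + x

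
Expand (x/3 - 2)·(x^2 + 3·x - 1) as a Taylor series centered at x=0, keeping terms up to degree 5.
x^3/3 - x^2 - 19·x/3 + 2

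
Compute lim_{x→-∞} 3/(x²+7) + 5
Evaluate the dominant behaviour as x → -∞; each term tends to a finite value or vanishes.
Limit = 5.

Final answer: 5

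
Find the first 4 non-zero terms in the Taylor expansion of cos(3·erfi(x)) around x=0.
x^6·(-324/(5·π^3) - 28/(5·π) + 72/π^2) + x^4·(-12/π + 54/π^2) - 18·x^2/π + 1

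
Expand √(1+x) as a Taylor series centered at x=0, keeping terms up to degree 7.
33·x^7/2048 - 21·x^6/1024 + 7·x^5/256 - 5·x^4/128 + x^3/16 - x^2/8 + x/2 + 1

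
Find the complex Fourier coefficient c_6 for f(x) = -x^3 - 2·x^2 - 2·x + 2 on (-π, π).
Compute the real Fourier coefficients first: a_6 = -2/9, b_6 = 11/18 + π^2/3.
Then c_6 = (a_6 − i·b_6)/2 = -1/9 - i·π^2/6 - 11·i/36.

Final answer: -1/9 - i·π^2/6 - 11·i/36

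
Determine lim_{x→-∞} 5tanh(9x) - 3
Evaluate the dominant behaviour as x → -∞; each term tends to a finite value or vanishes.
Limit = -8.

Final answer: -8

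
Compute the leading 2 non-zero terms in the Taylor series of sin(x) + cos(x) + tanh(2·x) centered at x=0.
3·x + 1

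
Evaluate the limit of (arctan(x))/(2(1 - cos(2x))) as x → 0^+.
Both numerator and denominator → 0 as x → 0^+; this is a 0/0 indeterminate form.
Expand each to leading order near x = 0: numerator ~ x, denominator ~ 4·x^2.
The limit of the ratio is ∞.

Final answer: ∞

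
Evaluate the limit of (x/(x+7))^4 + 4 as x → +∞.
As x → +∞: x/(x+7) = 1/(1 + 7/x) → 1, and the 4th power of a limit-1 base also → 1; with the additive constant, 1 + 4 = 5.
Limit = 5.

Final answer: 5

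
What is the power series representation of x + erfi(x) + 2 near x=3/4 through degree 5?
erfi(3/4) + 11/4 + (√(π) + 2·e^(9/16))·(x - 3/4)/√(π) + 3·e^(9/16)·(x - 3/4)^2/(2·√(π)) + 17·e^(9/16)·(x - 3/4)^3/(12·√(π)) + 33·e^(9/16)·(x - 3/4)^4/(32·√(π)) + 47·e^(9/16)·(x - 3/4)^5/(64·√(π))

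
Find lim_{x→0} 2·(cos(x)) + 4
Direct substitution at x = 0 gives 6.

Final answer: 6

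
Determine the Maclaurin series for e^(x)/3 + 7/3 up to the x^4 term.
x^4/72 + x^3/18 + x^2/6 + x/3 + 8/3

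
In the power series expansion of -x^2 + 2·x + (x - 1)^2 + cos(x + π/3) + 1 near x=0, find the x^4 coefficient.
Expand to order 4: -x^2 + 2·x + (x - 1)^2 + cos(x + π/3) + 1 = x^4/48 + √(3)·x^3/12 - x^2/4 - √(3)·x/2 + 5/2 + O(x^5).
The coefficient of x^4 is 1/48.

Final answer: 1/48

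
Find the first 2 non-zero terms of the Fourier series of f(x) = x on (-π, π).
2·sin(x) - sin(2·x)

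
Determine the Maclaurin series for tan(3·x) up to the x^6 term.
162·x^5/5 + 9·x^3 + 3·x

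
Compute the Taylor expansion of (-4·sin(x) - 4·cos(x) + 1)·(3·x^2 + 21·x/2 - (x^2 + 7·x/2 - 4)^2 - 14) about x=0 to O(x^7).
-949·x^6/120 - 65·x^5/4 + 355·x^4/6 + 83·x^3 - 841·x^2/4 + 9·x/2 + 90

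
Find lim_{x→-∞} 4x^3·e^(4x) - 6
The product is a 0·∞ indeterminate form at x → -∞.
Rewrite the product as 4x^3 / e^(-4x) (an ∞/∞ form) and apply L'Hôpital, or use the standard hierarchy e^(4|x|) ≫ |x^3| as x → -∞.
The indeterminate product → 0, so the limit = -6.

Final answer: -6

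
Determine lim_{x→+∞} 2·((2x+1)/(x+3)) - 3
Evaluate the dominant behaviour as x → +∞; each term tends to a finite value or vanishes.
Limit = 1.

Final answer: 1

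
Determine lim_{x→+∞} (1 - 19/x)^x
As x → +∞: this is the defining limit (1 - 19/x)^x → e^(-19).
Limit = e^(-19).

Final answer: e^(-19)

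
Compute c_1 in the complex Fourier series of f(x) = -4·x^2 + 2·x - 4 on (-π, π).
Compute the real Fourier coefficients first: a_1 = 16, b_1 = 4.
Then c_1 = (a_1 − i·b_1)/2 = 8 - 2·i.

Final answer: 8 - 2·i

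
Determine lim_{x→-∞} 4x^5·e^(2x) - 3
The product is a 0·∞ indeterminate form at x → -∞.
Rewrite the product as 4x^5 / e^(-2x) (an ∞/∞ form) and apply L'Hôpital, or use the standard hierarchy e^(2|x|) ≫ |x^5| as x → -∞.
The indeterminate product → 0, so the limit = -3.

Final answer: -3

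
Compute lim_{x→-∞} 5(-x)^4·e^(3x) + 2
The product is a 0·∞ indeterminate form at x → -∞.
Rewrite the product as 5(-x)^4 / e^(-3x) (an ∞/∞ form) and apply L'Hôpital, or use the standard hierarchy e^(3|x|) ≫ |(-x)^4| as x → -∞.
The indeterminate product → 0, so the limit = 2.

Final answer: 2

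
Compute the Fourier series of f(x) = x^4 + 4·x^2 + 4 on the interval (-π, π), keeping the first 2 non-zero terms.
(32 - 8·π^2)·cos(x) + 4 + 4·π^2/3 + π^4/5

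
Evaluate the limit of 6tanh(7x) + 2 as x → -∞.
Evaluate the dominant behaviour as x → -∞; each term tends to a finite value or vanishes.
Limit = -4.

Final answer: -4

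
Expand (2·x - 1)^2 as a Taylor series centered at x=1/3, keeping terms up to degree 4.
1/9 - 4·(x - 1/3)/3 + 4·(x - 1/3)^2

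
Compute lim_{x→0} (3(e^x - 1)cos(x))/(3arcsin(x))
Both numerator and denominator → 0 as x → 0; this is a 0/0 indeterminate form.
Expand each to leading order near x = 0: numerator ~ 3·x, denominator ~ 3·x.
The limit of the ratio is 1.

Final answer: 1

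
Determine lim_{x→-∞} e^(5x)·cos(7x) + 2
Evaluate the dominant behaviour as x → -∞; each term tends to a finite value or vanishes.
Limit = 2.

Final answer: 2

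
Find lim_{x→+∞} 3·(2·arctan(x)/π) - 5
Evaluate the dominant behaviour as x → +∞; each term tends to a finite value or vanishes.
Limit = -2.

Final answer: -2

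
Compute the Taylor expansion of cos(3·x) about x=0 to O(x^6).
27·x^4/8 - 9·x^2/2 + 1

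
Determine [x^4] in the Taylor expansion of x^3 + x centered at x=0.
Expand to order 4: x^3 + x = x^3 + x + O(x^5).
The coefficient of x^4 is 0.

Final answer: 0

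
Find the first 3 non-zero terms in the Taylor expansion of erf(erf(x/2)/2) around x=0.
x^5·(1/(160·π^3) + 1/(160·π) + 1/(48·π^2)) + x^3·(-1/(12·π) - 1/(12·π^2)) + x/π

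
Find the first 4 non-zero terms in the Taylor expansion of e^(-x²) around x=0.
-x^6/6 + x^4/2 - x^2 + 1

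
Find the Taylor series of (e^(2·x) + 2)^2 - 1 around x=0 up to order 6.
272·x^6/45 + 48·x^5/5 + 40·x^4/3 + 16·x^3 + 16·x^2 + 12·x + 8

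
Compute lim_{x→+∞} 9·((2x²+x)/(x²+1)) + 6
Evaluate the dominant behaviour as x → +∞; each term tends to a finite value or vanishes.
Limit = 24.

Final answer: 24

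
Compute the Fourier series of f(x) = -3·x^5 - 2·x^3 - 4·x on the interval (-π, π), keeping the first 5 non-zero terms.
(-704 - 6·π^4 + 116·π^2)·sin(x) + (-13·π^2 + 47/2 + 3·π^4)·sin(2·x) + (-2·π^4 - 128/27 + 28·π^2/9)·sin(3·x) + (-7·π^2/8 + 149/64 + 3·π^4/2)·sin(4·x) + (-6·π^4/5 - 1024/625 + 4·π^2/25)·sin(5·x)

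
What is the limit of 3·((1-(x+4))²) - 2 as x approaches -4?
Direct substitution at x = -4 gives 1.

Final answer: 1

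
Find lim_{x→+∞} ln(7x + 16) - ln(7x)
This is an ∞ − ∞ indeterminate form.
Combine the logarithms: ln(7x+16) − ln(7x) = ln((7x+16)/(7x)) = ln(1 + 16/(7x)) → ln(1) = 0.
Limit = 0.

Final answer: 0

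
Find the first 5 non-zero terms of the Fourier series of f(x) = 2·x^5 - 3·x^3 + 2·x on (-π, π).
(-86·π^2 + 4·π^4 + 520)·sin(x) + (-2·π^4 - 43/2 + 13·π^2)·sin(2·x) + (-134·π^2/27 + 376/81 + 4·π^4/3)·sin(3·x) + (-π^4 - 65/32 + 11·π^2/4)·sin(4·x) + (-46·π^2/25 + 776/625 + 4·π^4/5)·sin(5·x)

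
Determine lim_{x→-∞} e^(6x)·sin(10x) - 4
Evaluate the dominant behaviour as x → -∞; each term tends to a finite value or vanishes.
Limit = -4.

Final answer: -4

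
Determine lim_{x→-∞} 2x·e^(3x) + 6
The product is a 0·∞ indeterminate form at x → -∞.
Rewrite the product as 2x / e^(-3x) (an ∞/∞ form) and apply L'Hôpital, or use the standard hierarchy e^(3|x|) ≫ |x| as x → -∞.
The indeterminate product → 0, so the limit = 6.

Final answer: 6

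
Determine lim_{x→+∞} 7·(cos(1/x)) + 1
Evaluate the dominant behaviour as x → +∞; each term tends to a finite value or vanishes.
Limit = 8.

Final answer: 8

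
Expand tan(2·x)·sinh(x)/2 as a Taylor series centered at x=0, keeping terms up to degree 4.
3·x^4/2 + x^2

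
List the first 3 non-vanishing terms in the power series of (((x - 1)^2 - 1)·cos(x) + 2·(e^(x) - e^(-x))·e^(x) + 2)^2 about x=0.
24·x^2 + 8·x + 4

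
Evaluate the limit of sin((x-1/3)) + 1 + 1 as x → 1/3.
Direct substitution at x = 1/3 gives 2.

Final answer: 2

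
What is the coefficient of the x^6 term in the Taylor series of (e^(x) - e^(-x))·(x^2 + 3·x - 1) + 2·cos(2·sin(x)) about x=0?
Expand to order 6: (e^(x) - e^(-x))·(x^2 + 3·x - 1) + 2·cos(2·sin(x)) = -43·x^6/36 + 19·x^5/60 + 11·x^4/3 + 5·x^3/3 + 2·x^2 - 2·x + 2 + O(x^7).
The coefficient of x^6 is -43/36.

Final answer: -43/36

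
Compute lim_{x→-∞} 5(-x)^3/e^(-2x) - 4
The quotient is an ∞/∞ indeterminate form as x → -∞.
Compare growth rates of the dominant terms (exponentials ≫ polynomials ≫ logarithms), or apply L'Hôpital's rule; the quotient → 0.
Adding the constant: 0 - 4 = -4. Limit = -4.

Final answer: -4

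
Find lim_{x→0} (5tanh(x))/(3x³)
Both numerator and denominator → 0 as x → 0; this is a 0/0 indeterminate form.
Expand each to leading order near x = 0: numerator ~ 5·x, denominator ~ 3·x^3.
The limit of the ratio is ∞.

Final answer: ∞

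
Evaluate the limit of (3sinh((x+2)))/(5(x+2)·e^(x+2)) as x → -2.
Both numerator and denominator → 0 as x → -2; this is a 0/0 indeterminate form.
Expand each to leading order near x = -2: numerator ~ 3·(x + 2), denominator ~ 5·(x + 2).
The limit of the ratio is 3/5.

Final answer: 3/5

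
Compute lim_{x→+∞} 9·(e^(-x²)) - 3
Evaluate the dominant behaviour as x → +∞; each term tends to a finite value or vanishes.
Limit = -3.

Final answer: -3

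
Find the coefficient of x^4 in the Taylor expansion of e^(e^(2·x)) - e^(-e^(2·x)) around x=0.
-2·e^(-1)/3 + 10·e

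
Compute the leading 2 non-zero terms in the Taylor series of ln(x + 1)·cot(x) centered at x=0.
1 - x/2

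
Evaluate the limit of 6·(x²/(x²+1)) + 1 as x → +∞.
Evaluate the dominant behaviour as x → +∞; each term tends to a finite value or vanishes.
Limit = 7.

Final answer: 7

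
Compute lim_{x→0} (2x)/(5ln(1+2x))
Both numerator and denominator → 0 as x → 0; this is a 0/0 indeterminate form.
Expand each to leading order near x = 0: numerator ~ 2·x, denominator ~ 10·x.
The limit of the ratio is 1/5.

Final answer: 1/5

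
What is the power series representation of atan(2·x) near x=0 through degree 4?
-8·x^3/3 + 2·x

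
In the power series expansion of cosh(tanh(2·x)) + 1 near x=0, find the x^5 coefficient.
Expand to order 5: cosh(tanh(2·x)) + 1 = -14·x^4/3 + 2·x^2 + 2 + O(x^6).
The coefficient of x^5 is 0.

Final answer: 0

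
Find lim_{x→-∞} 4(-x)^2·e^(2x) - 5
The product is a 0·∞ indeterminate form at x → -∞.
Rewrite the product as 4(-x)^2 / e^(-2x) (an ∞/∞ form) and apply L'Hôpital, or use the standard hierarchy e^(2|x|) ≫ |(-x)^2| as x → -∞.
The indeterminate product → 0, so the limit = -5.

Final answer: -5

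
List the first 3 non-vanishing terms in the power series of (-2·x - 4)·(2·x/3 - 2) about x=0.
-4·x^2/3 + 4·x/3 + 8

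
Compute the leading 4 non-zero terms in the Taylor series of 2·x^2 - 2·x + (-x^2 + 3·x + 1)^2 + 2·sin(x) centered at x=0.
-19·x^3/3 + 9·x^2 + 6·x + 1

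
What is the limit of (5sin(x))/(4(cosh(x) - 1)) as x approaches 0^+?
Both numerator and denominator → 0 as x → 0^+; this is a 0/0 indeterminate form.
Expand each to leading order near x = 0: numerator ~ 5·x, denominator ~ 2·x^2.
The limit of the ratio is ∞.

Final answer: ∞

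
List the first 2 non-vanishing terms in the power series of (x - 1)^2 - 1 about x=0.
x^2 - 2·x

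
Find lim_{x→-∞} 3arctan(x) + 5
Evaluate the dominant behaviour as x → -∞; each term tends to a finite value or vanishes.
Limit = 5 - 3·π/2.

Final answer: 5 - 3·π/2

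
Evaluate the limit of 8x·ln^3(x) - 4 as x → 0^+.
The product is a 0·∞ indeterminate form at x → 0⁺.
Rewrite the product as 8·ln^3(x) / x^(-1) and apply L'Hôpital, or use the standard hierarchy x^(-1) ≫ |ln x|^3 as x → 0⁺.
The indeterminate product → 0, so the limit = -4.

Final answer: -4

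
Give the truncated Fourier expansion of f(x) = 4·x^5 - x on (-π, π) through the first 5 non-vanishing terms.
(-160·π^2 + 8·π^4 + 958)·sin(x) + (-4·π^4 - 29 + 20·π^2)·sin(2·x) + (-160·π^2/27 + 266/81 + 8·π^4/3)·sin(3·x) + (-2·π^4 - 7/16 + 5·π^2/2)·sin(4·x) + (-32·π^2/25 - 58/625 + 8·π^4/5)·sin(5·x)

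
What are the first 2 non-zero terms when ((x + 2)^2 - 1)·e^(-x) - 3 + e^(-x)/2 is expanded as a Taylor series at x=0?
x/2 + 1/2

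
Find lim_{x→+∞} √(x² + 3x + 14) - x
This is an ∞ − ∞ indeterminate form.
Multiply and divide by the conjugate √(x²+3x + 14) + x; the x² terms cancel, leaving (3x + 14)/(√(x²+3x + 14)+x) → 3/2.
Limit = 3/2.

Final answer: 3/2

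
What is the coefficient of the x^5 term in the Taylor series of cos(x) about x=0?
Expand to order 5: cos(x) = x^4/24 - x^2/2 + 1 + O(x^6).
The coefficient of x^5 is 0.

Final answer: 0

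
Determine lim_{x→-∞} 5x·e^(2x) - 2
The product is a 0·∞ indeterminate form at x → -∞.
Rewrite the product as 5x / e^(-2x) (an ∞/∞ form) and apply L'Hôpital, or use the standard hierarchy e^(2|x|) ≫ |x| as x → -∞.
The indeterminate product → 0, so the limit = -2.

Final answer: -2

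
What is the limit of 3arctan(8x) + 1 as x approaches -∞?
Evaluate the dominant behaviour as x → -∞; each term tends to a finite value or vanishes.
Limit = 1 - 3·π/2.

Final answer: 1 - 3·π/2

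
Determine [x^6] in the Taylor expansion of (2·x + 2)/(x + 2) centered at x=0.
Expand to order 6: (2·x + 2)/(x + 2) = -x^6/64 + x^5/32 - x^4/16 + x^3/8 - x^2/4 + x/2 + 1 + O(x^7).
The coefficient of x^6 is -1/64.

Final answer: -1/64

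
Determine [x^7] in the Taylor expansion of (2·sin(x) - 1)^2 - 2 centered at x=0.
Expand to order 7: (2·sin(x) - 1)^2 - 2 = x^7/1260 + 8·x^6/45 - x^5/30 - 4·x^4/3 + 2·x^3/3 + 4·x^2 - 4·x - 1 + O(x^8).
The coefficient of x^7 is 1/1260.

Final answer: 1/1260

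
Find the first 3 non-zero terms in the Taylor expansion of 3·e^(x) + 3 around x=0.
3·x^2/2 + 3·x + 6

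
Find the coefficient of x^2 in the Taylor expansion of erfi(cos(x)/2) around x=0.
Expand to order 2: erfi(cos(x)/2) = -x^2·e^(1/4)/(2·√(π)) + erfi(1/2) + O(x^3).
The coefficient of x^2 is -e^(1/4)/(2·√(π)).

Final answer: -e^(1/4)/(2·√(π))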